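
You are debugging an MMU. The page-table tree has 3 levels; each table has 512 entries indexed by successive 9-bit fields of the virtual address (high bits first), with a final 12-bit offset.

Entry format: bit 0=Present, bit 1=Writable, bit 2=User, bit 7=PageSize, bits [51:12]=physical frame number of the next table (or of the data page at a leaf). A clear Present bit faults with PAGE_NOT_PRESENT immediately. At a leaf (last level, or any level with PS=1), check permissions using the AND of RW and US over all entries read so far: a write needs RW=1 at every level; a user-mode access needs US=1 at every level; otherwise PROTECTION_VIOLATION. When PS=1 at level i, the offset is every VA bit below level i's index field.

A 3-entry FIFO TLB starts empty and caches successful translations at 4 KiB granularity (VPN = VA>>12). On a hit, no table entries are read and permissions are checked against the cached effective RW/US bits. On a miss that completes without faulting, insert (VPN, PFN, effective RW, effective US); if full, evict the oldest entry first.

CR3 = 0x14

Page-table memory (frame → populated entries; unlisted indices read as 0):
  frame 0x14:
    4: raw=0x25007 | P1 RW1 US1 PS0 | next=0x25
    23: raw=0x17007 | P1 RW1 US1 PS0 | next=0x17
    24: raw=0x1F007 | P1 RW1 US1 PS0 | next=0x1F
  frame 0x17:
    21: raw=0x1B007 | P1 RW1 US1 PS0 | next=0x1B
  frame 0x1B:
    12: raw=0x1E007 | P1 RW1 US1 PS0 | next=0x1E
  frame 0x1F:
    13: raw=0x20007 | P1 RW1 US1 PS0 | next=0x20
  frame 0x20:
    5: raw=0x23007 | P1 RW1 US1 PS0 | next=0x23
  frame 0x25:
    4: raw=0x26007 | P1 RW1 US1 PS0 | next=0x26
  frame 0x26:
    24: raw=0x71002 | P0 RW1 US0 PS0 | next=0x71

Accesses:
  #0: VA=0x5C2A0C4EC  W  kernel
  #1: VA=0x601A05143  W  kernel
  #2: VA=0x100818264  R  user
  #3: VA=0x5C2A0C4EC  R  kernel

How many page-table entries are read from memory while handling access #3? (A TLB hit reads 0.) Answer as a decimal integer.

Walk each access:
#0 VA=0x5C2A0C4EC (w,kernel):
  L0: frame=0x14 idx=23 entry=0x17007 [P=1 RW=1 US=1 PS=0]
  L1: frame=0x17 idx=21 entry=0x1B007 [P=1 RW=1 US=1 PS=0]
  L2: frame=0x1B idx=12 entry=0x1E007 [P=1 RW=1 US=1 PS=0]
  ✓ 0x1E4EC  — 3 lookups
#1 VA=0x601A05143 (w,kernel):
  L0: frame=0x14 idx=24 entry=0x1F007 [P=1 RW=1 US=1 PS=0]
  L1: frame=0x1F idx=13 entry=0x20007 [P=1 RW=1 US=1 PS=0]
  L2: frame=0x20 idx=5 entry=0x23007 [P=1 RW=1 US=1 PS=0]
  ✓ 0x23143  — 3 lookups
#2 VA=0x100818264 (r,user):
  L0: frame=0x14 idx=4 entry=0x25007 [P=1 RW=1 US=1 PS=0]
  L1: frame=0x25 idx=4 entry=0x26007 [P=1 RW=1 US=1 PS=0]
  L2: frame=0x26 idx=24 entry=0x71002 [P=0 RW=1 US=0 PS=0]
  ⇒ fault: PAGE_NOT_PRESENT  — 3 lookups
#3 VA=0x5C2A0C4EC (r,kernel):
  TLB hit vpn=0x5C2A0C → PA=0x1E4EC

Entries read for #3: 0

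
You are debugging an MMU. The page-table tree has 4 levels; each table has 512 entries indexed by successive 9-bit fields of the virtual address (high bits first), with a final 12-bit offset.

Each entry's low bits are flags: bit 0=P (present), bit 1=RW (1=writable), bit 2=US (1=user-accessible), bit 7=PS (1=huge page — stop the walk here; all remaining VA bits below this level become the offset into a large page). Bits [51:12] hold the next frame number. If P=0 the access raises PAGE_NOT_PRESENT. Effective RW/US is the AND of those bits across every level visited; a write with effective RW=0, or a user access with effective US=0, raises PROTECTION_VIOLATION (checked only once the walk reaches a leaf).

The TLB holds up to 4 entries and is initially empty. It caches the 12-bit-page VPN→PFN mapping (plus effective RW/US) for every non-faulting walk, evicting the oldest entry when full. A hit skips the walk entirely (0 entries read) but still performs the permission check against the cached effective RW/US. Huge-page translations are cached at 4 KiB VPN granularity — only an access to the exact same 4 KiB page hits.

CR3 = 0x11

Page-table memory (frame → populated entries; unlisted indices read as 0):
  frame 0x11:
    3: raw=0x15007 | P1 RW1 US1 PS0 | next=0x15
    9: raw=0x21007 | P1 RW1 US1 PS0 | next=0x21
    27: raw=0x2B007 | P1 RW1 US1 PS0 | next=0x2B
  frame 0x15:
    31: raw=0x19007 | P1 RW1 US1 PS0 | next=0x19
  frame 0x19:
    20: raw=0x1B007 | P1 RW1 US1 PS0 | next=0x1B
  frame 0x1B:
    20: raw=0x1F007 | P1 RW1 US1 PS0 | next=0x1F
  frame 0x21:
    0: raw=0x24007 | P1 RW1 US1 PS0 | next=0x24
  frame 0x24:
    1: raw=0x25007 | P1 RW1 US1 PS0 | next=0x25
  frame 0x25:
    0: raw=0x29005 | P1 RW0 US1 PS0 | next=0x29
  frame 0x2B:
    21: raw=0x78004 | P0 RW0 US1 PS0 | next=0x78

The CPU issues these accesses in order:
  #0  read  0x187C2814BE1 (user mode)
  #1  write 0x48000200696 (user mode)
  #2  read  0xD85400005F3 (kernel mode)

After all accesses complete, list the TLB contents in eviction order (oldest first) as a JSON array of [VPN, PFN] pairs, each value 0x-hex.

Per-access translation:
#0 VA=0x187C2814BE1 (r,user):
  L0 @0x11[3] → 0x15007  P=1,RW=1,US=1,PS=0
  L1 @0x15[31] → 0x19007  P=1,RW=1,US=1,PS=0
  L2 @0x19[20] → 0x1B007  P=1,RW=1,US=1,PS=0
  L3 @0x1B[20] → 0x1F007  P=1,RW=1,US=1,PS=0
  ✓ 0x1FBE1  — 4 lookups
#1 VA=0x48000200696 (w,user):
  L0 @0x11[9] → 0x21007  P=1,RW=1,US=1,PS=0
  L1 @0x21[0] → 0x24007  P=1,RW=1,US=1,PS=0
  L2 @0x24[1] → 0x25007  P=1,RW=1,US=1,PS=0
  L3 @0x25[0] → 0x29005  P=1,RW=0,US=1,PS=0
  ⇒ fault: PROTECTION_VIOLATION  — 4 lookups
#2 VA=0xD85400005F3 (r,kernel):
  L0 @0x11[27] → 0x2B007  P=1,RW=1,US=1,PS=0
  L1 @0x2B[21] → 0x78004  P=0,RW=0,US=1,PS=0
  ⇒ fault: PAGE_NOT_PRESENT  — 2 lookups

TLB: [["0x187C2814", "0x1F"]]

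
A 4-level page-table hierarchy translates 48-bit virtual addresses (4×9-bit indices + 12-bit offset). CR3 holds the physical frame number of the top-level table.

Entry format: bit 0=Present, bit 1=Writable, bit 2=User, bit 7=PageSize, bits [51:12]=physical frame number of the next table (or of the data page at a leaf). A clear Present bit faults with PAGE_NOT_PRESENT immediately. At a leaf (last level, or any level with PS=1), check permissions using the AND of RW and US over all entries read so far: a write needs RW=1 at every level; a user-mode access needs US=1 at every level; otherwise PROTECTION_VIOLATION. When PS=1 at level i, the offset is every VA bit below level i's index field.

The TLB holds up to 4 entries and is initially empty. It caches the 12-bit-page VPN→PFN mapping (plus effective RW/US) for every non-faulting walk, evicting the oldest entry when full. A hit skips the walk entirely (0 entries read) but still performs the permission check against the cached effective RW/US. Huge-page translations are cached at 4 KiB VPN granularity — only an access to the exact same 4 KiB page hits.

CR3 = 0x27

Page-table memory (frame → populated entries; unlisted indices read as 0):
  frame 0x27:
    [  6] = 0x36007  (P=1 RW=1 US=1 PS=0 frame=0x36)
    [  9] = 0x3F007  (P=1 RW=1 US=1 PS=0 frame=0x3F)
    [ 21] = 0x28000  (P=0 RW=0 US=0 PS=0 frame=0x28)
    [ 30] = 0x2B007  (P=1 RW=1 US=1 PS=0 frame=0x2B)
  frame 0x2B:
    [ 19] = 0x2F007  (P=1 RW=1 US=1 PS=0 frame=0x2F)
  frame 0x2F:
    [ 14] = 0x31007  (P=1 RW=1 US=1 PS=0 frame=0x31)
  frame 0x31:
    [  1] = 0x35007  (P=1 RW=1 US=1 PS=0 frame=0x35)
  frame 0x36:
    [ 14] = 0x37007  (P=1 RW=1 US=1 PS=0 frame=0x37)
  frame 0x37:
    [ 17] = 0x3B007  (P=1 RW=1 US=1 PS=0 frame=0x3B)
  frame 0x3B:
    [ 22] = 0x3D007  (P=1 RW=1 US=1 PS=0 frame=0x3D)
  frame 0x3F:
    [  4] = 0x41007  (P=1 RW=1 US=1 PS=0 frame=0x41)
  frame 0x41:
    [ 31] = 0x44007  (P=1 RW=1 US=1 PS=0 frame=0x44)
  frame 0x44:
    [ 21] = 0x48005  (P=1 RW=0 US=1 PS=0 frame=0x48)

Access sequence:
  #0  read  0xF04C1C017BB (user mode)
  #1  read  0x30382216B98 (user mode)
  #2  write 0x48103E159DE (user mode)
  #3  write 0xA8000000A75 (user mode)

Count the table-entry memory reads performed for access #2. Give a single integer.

Per-access translation:
#0 VA=0xF04C1C017BB (r,user):
  L0: frame=0x27 idx=30 entry=0x2B007 [P=1 RW=1 US=1 PS=0]
  L1: frame=0x2B idx=19 entry=0x2F007 [P=1 RW=1 US=1 PS=0]
  L2: frame=0x2F idx=14 entry=0x31007 [P=1 RW=1 US=1 PS=0]
  L3: frame=0x31 idx=1 entry=0x35007 [P=1 RW=1 US=1 PS=0]
  ✓ 0x357BB  — 4 lookups
#1 VA=0x30382216B98 (r,user):
  L0: frame=0x27 idx=6 entry=0x36007 [P=1 RW=1 US=1 PS=0]
  L1: frame=0x36 idx=14 entry=0x37007 [P=1 RW=1 US=1 PS=0]
  L2: frame=0x37 idx=17 entry=0x3B007 [P=1 RW=1 US=1 PS=0]
  L3: frame=0x3B idx=22 entry=0x3D007 [P=1 RW=1 US=1 PS=0]
  ✓ 0x3DB98  — 4 lookups
#2 VA=0x48103E159DE (w,user):
  L0: frame=0x27 idx=9 entry=0x3F007 [P=1 RW=1 US=1 PS=0]
  L1: frame=0x3F idx=4 entry=0x41007 [P=1 RW=1 US=1 PS=0]
  L2: frame=0x41 idx=31 entry=0x44007 [P=1 RW=1 US=1 PS=0]
  L3: frame=0x44 idx=21 entry=0x48005 [P=1 RW=0 US=1 PS=0]
  ⇒ fault: PROTECTION_VIOLATION  — 4 lookups
#3 VA=0xA8000000A75 (w,user):
  L0: frame=0x27 idx=21 entry=0x28000 [P=0 RW=0 US=0 PS=0]
  ⇒ fault: PAGE_NOT_PRESENT  — 1 lookups

Entries read for #2: 4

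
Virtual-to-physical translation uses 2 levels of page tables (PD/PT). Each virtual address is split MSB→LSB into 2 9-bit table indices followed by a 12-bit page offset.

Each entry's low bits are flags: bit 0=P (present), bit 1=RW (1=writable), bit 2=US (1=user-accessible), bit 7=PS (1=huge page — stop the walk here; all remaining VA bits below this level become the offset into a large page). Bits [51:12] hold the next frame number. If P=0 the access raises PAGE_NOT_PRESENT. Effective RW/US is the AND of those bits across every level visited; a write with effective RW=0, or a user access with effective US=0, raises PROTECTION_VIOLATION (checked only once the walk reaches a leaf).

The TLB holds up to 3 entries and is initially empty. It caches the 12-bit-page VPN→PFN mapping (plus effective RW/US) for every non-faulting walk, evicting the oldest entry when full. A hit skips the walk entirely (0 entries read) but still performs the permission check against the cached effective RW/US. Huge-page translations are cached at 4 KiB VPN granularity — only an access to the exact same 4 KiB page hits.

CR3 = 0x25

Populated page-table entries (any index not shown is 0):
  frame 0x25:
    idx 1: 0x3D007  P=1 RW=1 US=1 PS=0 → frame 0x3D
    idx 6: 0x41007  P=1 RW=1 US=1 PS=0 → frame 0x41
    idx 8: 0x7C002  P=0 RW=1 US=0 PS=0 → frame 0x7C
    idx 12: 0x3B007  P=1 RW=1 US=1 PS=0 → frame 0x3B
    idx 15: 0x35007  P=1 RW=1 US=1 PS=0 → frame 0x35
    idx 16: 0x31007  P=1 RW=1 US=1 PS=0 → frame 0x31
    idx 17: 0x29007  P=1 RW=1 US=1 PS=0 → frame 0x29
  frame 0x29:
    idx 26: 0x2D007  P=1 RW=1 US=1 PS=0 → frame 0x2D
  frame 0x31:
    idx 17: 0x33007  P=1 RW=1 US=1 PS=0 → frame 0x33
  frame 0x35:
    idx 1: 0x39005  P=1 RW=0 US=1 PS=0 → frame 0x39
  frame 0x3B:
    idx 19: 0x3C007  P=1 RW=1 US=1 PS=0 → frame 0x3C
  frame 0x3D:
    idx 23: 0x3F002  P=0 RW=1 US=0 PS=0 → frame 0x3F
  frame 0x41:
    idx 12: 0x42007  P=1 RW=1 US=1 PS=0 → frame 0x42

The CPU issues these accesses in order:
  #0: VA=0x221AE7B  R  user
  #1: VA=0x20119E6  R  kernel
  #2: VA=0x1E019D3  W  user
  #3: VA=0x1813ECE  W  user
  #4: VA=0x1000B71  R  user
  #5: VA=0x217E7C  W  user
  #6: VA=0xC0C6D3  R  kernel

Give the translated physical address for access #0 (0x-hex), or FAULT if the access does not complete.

Per-access translation:
#0 VA=0x221AE7B (r,user):
  L0: frame=0x25 idx=17 entry=0x29007 [P=1 RW=1 US=1 PS=0]
  L1: frame=0x29 idx=26 entry=0x2D007 [P=1 RW=1 US=1 PS=0]
  ✓ 0x2DE7B  — 2 lookups
#1 VA=0x20119E6 (r,kernel):
  L0: frame=0x25 idx=16 entry=0x31007 [P=1 RW=1 US=1 PS=0]
  L1: frame=0x31 idx=17 entry=0x33007 [P=1 RW=1 US=1 PS=0]
  ✓ 0x339E6  — 2 lookups
#2 VA=0x1E019D3 (w,user):
  L0: frame=0x25 idx=15 entry=0x35007 [P=1 RW=1 US=1 PS=0]
  L1: frame=0x35 idx=1 entry=0x39005 [P=1 RW=0 US=1 PS=0]
  ⇒ fault: PROTECTION_VIOLATION  — 2 lookups
#3 VA=0x1813ECE (w,user):
  L0: frame=0x25 idx=12 entry=0x3B007 [P=1 RW=1 US=1 PS=0]
  L1: frame=0x3B idx=19 entry=0x3C007 [P=1 RW=1 US=1 PS=0]
  ✓ 0x3CECE  — 2 lookups
#4 VA=0x1000B71 (r,user):
  L0: frame=0x25 idx=8 entry=0x7C002 [P=0 RW=1 US=0 PS=0]
  ⇒ fault: PAGE_NOT_PRESENT  — 1 lookups
#5 VA=0x217E7C (w,user):
  L0: frame=0x25 idx=1 entry=0x3D007 [P=1 RW=1 US=1 PS=0]
  L1: frame=0x3D idx=23 entry=0x3F002 [P=0 RW=1 US=0 PS=0]
  ⇒ fault: PAGE_NOT_PRESENT  — 2 lookups
#6 VA=0xC0C6D3 (r,kernel):
  L0: frame=0x25 idx=6 entry=0x41007 [P=1 RW=1 US=1 PS=0]
  L1: frame=0x41 idx=12 entry=0x42007 [P=1 RW=1 US=1 PS=0]
  ✓ 0x426D3  — 2 lookups

Access #0 PA: 0x2DE7B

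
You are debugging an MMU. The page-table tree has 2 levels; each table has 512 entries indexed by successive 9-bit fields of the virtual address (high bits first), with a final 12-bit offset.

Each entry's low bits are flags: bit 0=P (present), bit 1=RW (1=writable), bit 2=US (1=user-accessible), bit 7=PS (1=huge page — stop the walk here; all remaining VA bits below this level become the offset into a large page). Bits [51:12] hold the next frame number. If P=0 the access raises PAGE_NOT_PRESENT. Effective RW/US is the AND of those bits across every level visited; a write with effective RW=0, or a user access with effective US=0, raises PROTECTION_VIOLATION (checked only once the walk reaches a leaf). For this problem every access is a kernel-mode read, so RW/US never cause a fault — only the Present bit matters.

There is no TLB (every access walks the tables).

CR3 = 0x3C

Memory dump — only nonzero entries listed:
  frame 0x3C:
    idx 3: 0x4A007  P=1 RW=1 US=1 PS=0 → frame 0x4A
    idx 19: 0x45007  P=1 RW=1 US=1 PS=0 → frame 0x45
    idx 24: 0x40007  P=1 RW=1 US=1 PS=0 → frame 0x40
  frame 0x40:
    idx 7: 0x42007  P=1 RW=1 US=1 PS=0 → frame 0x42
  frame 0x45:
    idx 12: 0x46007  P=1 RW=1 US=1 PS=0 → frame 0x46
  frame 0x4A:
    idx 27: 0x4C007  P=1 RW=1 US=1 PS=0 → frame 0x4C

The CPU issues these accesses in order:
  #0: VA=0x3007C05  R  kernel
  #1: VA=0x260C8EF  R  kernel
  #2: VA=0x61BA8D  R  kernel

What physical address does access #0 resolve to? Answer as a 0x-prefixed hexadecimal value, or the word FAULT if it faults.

Walk each access:
#0 VA=0x3007C05 (r,kernel):
  lvl0: tbl 0x3C, slot 24 ⇒ 0x40007 (P1/RW1/US1/PS0)
  lvl1: tbl 0x40, slot 7 ⇒ 0x42007 (P1/RW1/US1/PS0)
  ✓ 0x42C05  — 2 lookups
#1 VA=0x260C8EF (r,kernel):
  lvl0: tbl 0x3C, slot 19 ⇒ 0x45007 (P1/RW1/US1/PS0)
  lvl1: tbl 0x45, slot 12 ⇒ 0x46007 (P1/RW1/US1/PS0)
  ✓ 0x468EF  — 2 lookups
#2 VA=0x61BA8D (r,kernel):
  lvl0: tbl 0x3C, slot 3 ⇒ 0x4A007 (P1/RW1/US1/PS0)
  lvl1: tbl 0x4A, slot 27 ⇒ 0x4C007 (P1/RW1/US1/PS0)
  ✓ 0x4CA8D  — 2 lookups

Access #0 PA: 0x42C05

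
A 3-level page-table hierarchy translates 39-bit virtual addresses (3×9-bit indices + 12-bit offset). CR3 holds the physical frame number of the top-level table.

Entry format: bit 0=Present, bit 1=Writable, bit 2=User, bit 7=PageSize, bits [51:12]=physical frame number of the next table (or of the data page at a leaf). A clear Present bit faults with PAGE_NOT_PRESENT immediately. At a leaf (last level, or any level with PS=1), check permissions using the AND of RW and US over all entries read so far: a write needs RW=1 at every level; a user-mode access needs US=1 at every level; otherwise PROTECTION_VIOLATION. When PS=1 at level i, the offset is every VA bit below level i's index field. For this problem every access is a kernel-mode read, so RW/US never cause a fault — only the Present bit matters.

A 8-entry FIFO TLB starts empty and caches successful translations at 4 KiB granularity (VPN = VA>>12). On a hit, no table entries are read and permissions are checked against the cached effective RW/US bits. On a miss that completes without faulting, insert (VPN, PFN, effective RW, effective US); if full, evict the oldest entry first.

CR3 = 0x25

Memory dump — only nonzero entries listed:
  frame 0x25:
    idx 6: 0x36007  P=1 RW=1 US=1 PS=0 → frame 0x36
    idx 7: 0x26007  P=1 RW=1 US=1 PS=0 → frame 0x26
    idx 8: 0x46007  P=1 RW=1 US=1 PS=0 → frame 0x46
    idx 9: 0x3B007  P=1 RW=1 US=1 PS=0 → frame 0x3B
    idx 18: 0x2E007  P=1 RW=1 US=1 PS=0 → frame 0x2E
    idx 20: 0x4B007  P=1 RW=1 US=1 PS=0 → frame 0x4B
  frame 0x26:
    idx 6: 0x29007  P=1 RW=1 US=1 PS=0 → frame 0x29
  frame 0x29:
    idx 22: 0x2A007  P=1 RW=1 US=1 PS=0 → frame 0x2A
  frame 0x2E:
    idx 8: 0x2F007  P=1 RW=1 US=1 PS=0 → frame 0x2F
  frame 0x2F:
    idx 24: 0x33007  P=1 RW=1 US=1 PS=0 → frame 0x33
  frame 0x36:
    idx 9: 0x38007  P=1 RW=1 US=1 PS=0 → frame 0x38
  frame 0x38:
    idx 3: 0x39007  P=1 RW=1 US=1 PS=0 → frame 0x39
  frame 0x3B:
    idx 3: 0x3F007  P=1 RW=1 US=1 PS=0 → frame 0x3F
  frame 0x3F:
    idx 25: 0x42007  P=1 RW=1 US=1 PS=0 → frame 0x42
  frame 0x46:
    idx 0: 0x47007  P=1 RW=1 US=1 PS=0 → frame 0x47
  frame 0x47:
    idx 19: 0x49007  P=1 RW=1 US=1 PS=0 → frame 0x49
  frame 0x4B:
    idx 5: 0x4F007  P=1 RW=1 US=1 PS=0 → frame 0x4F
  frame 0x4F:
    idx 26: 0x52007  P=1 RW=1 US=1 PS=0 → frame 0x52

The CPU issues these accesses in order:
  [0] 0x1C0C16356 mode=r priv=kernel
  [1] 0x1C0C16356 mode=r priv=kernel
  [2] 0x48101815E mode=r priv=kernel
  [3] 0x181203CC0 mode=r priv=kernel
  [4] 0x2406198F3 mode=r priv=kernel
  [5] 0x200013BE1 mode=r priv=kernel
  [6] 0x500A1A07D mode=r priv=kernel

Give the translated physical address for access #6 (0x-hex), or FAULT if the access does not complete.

Walk each access:
#0 VA=0x1C0C16356 (r,kernel):
  L0 @0x25[7] → 0x26007  P=1,RW=1,US=1,PS=0
  L1 @0x26[6] → 0x29007  P=1,RW=1,US=1,PS=0
  L2 @0x29[22] → 0x2A007  P=1,RW=1,US=1,PS=0
  ✓ 0x2A356  — 3 lookups
#1 VA=0x1C0C16356 (r,kernel):
  TLB hit vpn=0x1C0C16 → PA=0x2A356
#2 VA=0x48101815E (r,kernel):
  L0 @0x25[18] → 0x2E007  P=1,RW=1,US=1,PS=0
  L1 @0x2E[8] → 0x2F007  P=1,RW=1,US=1,PS=0
  L2 @0x2F[24] → 0x33007  P=1,RW=1,US=1,PS=0
  ✓ 0x3315E  — 3 lookups
#3 VA=0x181203CC0 (r,kernel):
  L0 @0x25[6] → 0x36007  P=1,RW=1,US=1,PS=0
  L1 @0x36[9] → 0x38007  P=1,RW=1,US=1,PS=0
  L2 @0x38[3] → 0x39007  P=1,RW=1,US=1,PS=0
  ✓ 0x39CC0  — 3 lookups
#4 VA=0x2406198F3 (r,kernel):
  L0 @0x25[9] → 0x3B007  P=1,RW=1,US=1,PS=0
  L1 @0x3B[3] → 0x3F007  P=1,RW=1,US=1,PS=0
  L2 @0x3F[25] → 0x42007  P=1,RW=1,US=1,PS=0
  ✓ 0x428F3  — 3 lookups
#5 VA=0x200013BE1 (r,kernel):
  L0 @0x25[8] → 0x46007  P=1,RW=1,US=1,PS=0
  L1 @0x46[0] → 0x47007  P=1,RW=1,US=1,PS=0
  L2 @0x47[19] → 0x49007  P=1,RW=1,US=1,PS=0
  ✓ 0x49BE1  — 3 lookups
#6 VA=0x500A1A07D (r,kernel):
  L0 @0x25[20] → 0x4B007  P=1,RW=1,US=1,PS=0
  L1 @0x4B[5] → 0x4F007  P=1,RW=1,US=1,PS=0
  L2 @0x4F[26] → 0x52007  P=1,RW=1,US=1,PS=0
  ✓ 0x5207D  — 3 lookups

Access #6 PA: 0x5207D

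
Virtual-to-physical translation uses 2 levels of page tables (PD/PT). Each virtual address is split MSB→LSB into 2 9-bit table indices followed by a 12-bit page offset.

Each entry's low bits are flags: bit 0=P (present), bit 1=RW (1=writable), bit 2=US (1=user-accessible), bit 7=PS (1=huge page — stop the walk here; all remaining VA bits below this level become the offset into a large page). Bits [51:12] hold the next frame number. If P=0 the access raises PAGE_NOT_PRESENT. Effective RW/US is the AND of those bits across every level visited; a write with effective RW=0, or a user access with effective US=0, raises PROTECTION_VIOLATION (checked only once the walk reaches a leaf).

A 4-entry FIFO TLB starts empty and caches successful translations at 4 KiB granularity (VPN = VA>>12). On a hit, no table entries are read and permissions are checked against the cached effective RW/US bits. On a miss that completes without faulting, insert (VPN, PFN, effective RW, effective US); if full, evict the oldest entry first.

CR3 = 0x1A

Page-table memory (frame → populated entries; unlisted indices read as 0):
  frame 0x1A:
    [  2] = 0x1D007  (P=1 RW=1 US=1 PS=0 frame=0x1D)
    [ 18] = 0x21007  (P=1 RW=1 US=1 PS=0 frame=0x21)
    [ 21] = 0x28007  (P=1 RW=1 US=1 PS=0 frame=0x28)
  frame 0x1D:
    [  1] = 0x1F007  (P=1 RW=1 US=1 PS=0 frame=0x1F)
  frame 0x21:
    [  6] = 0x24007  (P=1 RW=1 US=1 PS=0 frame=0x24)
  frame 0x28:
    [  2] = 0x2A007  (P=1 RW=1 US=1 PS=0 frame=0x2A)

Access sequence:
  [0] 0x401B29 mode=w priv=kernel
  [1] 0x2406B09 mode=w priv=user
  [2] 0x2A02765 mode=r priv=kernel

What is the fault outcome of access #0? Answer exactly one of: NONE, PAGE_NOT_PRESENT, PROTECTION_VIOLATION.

Per-access translation:
#0 VA=0x401B29 (w,kernel):
  L0 @0x1A[2] → 0x1D007  P=1,RW=1,US=1,PS=0
  L1 @0x1D[1] → 0x1F007  P=1,RW=1,US=1,PS=0
  → PA=0x1FB29  (2 entries read)
#1 VA=0x2406B09 (w,user):
  L0 @0x1A[18] → 0x21007  P=1,RW=1,US=1,PS=0
  L1 @0x21[6] → 0x24007  P=1,RW=1,US=1,PS=0
  → PA=0x24B09  (2 entries read)
#2 VA=0x2A02765 (r,kernel):
  L0 @0x1A[21] → 0x28007  P=1,RW=1,US=1,PS=0
  L1 @0x28[2] → 0x2A007  P=1,RW=1,US=1,PS=0
  → PA=0x2A765  (2 entries read)

Access #0 fault: NONE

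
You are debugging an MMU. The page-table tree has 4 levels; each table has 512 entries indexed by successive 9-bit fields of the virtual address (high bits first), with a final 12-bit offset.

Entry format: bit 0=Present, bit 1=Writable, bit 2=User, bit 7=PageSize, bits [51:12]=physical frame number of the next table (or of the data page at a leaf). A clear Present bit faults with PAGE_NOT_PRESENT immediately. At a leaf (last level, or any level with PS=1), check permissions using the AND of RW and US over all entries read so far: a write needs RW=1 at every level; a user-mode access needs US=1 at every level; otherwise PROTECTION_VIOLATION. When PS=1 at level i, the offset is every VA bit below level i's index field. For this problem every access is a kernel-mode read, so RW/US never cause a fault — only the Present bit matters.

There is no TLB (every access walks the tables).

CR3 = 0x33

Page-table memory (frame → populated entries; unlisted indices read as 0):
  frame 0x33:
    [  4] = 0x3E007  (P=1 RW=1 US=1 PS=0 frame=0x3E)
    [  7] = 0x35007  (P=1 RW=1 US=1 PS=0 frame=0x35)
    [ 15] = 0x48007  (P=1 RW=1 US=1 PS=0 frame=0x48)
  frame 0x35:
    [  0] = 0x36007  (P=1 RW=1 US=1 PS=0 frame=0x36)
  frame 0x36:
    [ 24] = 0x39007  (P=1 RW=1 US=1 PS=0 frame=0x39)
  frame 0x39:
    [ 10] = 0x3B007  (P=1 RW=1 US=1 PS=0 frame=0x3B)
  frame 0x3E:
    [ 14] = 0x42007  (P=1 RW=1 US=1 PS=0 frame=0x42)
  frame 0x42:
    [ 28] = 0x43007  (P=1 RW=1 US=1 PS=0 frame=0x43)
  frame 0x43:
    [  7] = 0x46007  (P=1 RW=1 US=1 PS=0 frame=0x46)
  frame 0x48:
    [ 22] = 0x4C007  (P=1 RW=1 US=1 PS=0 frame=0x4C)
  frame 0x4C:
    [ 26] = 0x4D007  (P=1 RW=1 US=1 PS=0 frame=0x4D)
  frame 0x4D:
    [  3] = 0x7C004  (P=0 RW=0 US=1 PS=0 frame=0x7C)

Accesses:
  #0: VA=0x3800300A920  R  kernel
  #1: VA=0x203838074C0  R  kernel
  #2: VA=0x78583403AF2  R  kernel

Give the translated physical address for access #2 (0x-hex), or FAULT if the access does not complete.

Trace:
#0 VA=0x3800300A920 (r,kernel):
  L0 @0x33[7] → 0x35007  P=1,RW=1,US=1,PS=0
  L1 @0x35[0] → 0x36007  P=1,RW=1,US=1,PS=0
  L2 @0x36[24] → 0x39007  P=1,RW=1,US=1,PS=0
  L3 @0x39[10] → 0x3B007  P=1,RW=1,US=1,PS=0
  → PA=0x3B920  (4 entries read)
#1 VA=0x203838074C0 (r,kernel):
  L0 @0x33[4] → 0x3E007  P=1,RW=1,US=1,PS=0
  L1 @0x3E[14] → 0x42007  P=1,RW=1,US=1,PS=0
  L2 @0x42[28] → 0x43007  P=1,RW=1,US=1,PS=0
  L3 @0x43[7] → 0x46007  P=1,RW=1,US=1,PS=0
  → PA=0x464C0  (4 entries read)
#2 VA=0x78583403AF2 (r,kernel):
  L0 @0x33[15] → 0x48007  P=1,RW=1,US=1,PS=0
  L1 @0x48[22] → 0x4C007  P=1,RW=1,US=1,PS=0
  L2 @0x4C[26] → 0x4D007  P=1,RW=1,US=1,PS=0
  L3 @0x4D[3] → 0x7C004  P=0,RW=0,US=1,PS=0
  ✗ PAGE_NOT_PRESENT  [4 reads]

Access #2 PA: FAULT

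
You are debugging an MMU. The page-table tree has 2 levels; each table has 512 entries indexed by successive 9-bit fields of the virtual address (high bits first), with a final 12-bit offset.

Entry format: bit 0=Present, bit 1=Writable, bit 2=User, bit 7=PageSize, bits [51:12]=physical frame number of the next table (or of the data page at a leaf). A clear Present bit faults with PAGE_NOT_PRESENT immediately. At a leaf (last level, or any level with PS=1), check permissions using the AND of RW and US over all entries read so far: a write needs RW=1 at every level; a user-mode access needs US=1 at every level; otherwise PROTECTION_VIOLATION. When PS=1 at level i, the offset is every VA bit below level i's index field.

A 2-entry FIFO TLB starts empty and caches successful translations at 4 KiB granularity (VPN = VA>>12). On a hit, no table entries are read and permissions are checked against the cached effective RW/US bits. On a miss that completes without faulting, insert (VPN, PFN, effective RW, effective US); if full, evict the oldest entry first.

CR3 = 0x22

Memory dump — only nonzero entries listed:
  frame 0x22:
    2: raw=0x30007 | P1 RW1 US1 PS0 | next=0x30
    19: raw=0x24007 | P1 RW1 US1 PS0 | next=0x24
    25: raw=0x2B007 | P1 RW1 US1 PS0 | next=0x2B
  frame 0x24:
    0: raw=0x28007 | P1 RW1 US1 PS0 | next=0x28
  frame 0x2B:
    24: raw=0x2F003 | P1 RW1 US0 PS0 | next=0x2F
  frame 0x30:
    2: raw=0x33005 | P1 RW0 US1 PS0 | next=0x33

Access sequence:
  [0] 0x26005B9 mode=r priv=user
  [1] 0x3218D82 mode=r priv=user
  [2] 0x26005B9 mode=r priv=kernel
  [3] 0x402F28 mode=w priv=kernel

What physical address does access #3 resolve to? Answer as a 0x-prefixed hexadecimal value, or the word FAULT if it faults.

Per-access translation:
#0 VA=0x26005B9 (r,user):
  L0 @0x22[19] → 0x24007  P=1,RW=1,US=1,PS=0
  L1 @0x24[0] → 0x28007  P=1,RW=1,US=1,PS=0
  → PA=0x285B9  (2 entries read)
#1 VA=0x3218D82 (r,user):
  L0 @0x22[25] → 0x2B007  P=1,RW=1,US=1,PS=0
  L1 @0x2B[24] → 0x2F003  P=1,RW=1,US=0,PS=0
  ✗ PROTECTION_VIOLATION  [2 reads]
#2 VA=0x26005B9 (r,kernel):
  TLB hit vpn=0x2600 → PA=0x285B9
#3 VA=0x402F28 (w,kernel):
  L0 @0x22[2] → 0x30007  P=1,RW=1,US=1,PS=0
  L1 @0x30[2] → 0x33005  P=1,RW=0,US=1,PS=0
  ✗ PROTECTION_VIOLATION  [2 reads]

Access #3 PA: FAULT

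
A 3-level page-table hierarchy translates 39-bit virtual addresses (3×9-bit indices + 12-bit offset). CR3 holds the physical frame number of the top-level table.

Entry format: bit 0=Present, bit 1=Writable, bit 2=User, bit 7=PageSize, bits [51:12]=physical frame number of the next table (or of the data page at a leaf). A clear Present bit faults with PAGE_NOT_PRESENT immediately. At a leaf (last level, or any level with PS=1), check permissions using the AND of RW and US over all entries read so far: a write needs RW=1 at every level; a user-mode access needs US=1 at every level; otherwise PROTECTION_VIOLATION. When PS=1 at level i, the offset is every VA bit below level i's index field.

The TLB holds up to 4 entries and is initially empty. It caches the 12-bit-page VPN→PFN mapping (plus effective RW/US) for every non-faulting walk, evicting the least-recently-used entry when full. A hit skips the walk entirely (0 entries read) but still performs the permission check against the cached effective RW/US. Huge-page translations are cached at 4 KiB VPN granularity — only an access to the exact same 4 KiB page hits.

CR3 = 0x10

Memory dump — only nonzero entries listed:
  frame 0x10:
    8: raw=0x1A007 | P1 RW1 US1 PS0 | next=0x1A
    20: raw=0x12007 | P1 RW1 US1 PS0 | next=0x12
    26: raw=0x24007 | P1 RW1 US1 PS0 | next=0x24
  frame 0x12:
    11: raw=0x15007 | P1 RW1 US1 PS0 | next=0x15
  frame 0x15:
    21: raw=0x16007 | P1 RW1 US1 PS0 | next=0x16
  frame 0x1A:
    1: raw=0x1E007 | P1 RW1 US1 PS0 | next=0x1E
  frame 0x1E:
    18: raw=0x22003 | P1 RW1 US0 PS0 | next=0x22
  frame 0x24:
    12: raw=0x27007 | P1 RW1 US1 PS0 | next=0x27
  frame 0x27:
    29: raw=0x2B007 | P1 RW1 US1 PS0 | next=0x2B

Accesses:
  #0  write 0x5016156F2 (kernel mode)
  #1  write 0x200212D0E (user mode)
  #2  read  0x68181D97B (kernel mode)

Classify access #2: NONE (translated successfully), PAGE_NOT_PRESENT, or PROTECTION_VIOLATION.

Walk each access:
#0 VA=0x5016156F2 (w,kernel):
  L0: frame=0x10 idx=20 entry=0x12007 [P=1 RW=1 US=1 PS=0]
  L1: frame=0x12 idx=11 entry=0x15007 [P=1 RW=1 US=1 PS=0]
  L2: frame=0x15 idx=21 entry=0x16007 [P=1 RW=1 US=1 PS=0]
  ✓ 0x166F2  — 3 lookups
#1 VA=0x200212D0E (w,user):
  L0: frame=0x10 idx=8 entry=0x1A007 [P=1 RW=1 US=1 PS=0]
  L1: frame=0x1A idx=1 entry=0x1E007 [P=1 RW=1 US=1 PS=0]
  L2: frame=0x1E idx=18 entry=0x22003 [P=1 RW=1 US=0 PS=0]
  → PROTECTION_VIOLATION  (3 entries read)
#2 VA=0x68181D97B (r,kernel):
  L0: frame=0x10 idx=26 entry=0x24007 [P=1 RW=1 US=1 PS=0]
  L1: frame=0x24 idx=12 entry=0x27007 [P=1 RW=1 US=1 PS=0]
  L2: frame=0x27 idx=29 entry=0x2B007 [P=1 RW=1 US=1 PS=0]
  ✓ 0x2B97B  — 3 lookups

Access #2 fault: NONE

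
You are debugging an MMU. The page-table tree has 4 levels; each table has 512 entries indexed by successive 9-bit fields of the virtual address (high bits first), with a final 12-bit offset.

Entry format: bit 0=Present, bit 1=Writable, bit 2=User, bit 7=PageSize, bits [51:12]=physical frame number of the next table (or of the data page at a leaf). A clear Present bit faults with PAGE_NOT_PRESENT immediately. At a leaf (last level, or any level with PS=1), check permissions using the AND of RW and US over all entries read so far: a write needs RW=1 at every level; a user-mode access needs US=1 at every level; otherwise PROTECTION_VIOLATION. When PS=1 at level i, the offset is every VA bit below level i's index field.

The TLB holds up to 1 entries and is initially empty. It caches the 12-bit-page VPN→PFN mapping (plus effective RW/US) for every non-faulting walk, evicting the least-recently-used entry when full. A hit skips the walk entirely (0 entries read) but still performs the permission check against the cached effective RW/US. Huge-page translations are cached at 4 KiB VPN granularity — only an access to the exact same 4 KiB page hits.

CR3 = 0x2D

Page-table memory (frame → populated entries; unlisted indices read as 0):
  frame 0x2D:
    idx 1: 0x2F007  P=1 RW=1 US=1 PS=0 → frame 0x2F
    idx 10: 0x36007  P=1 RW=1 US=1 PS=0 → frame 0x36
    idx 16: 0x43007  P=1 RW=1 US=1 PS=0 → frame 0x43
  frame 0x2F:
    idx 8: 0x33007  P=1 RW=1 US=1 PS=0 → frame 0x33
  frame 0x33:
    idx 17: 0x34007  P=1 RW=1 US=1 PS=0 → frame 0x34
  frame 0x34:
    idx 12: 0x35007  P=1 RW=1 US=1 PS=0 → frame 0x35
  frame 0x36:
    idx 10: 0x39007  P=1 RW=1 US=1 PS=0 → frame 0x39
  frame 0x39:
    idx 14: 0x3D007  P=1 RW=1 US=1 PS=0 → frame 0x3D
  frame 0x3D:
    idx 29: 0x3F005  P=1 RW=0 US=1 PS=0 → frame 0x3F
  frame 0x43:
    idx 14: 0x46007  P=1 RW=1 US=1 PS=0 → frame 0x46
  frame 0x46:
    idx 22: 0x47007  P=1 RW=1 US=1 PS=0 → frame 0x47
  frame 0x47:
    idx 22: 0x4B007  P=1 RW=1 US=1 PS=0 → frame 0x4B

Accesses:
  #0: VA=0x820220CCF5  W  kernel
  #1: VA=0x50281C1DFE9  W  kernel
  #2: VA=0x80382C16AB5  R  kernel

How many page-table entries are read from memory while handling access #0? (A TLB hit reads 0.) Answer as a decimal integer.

Per-access translation:
#0 VA=0x820220CCF5 (w,kernel):
  [0] read 0x2D idx=1: raw=0x2F007 flags P=1 W=1 U=1 S=0
  [1] read 0x2F idx=8: raw=0x33007 flags P=1 W=1 U=1 S=0
  [2] read 0x33 idx=17: raw=0x34007 flags P=1 W=1 U=1 S=0
  [3] read 0x34 idx=12: raw=0x35007 flags P=1 W=1 U=1 S=0
  ✓ 0x35CF5  — 4 lookups
#1 VA=0x50281C1DFE9 (w,kernel):
  [0] read 0x2D idx=10: raw=0x36007 flags P=1 W=1 U=1 S=0
  [1] read 0x36 idx=10: raw=0x39007 flags P=1 W=1 U=1 S=0
  [2] read 0x39 idx=14: raw=0x3D007 flags P=1 W=1 U=1 S=0
  [3] read 0x3D idx=29: raw=0x3F005 flags P=1 W=0 U=1 S=0
  ⇒ fault: PROTECTION_VIOLATION  — 4 lookups
#2 VA=0x80382C16AB5 (r,kernel):
  [0] read 0x2D idx=16: raw=0x43007 flags P=1 W=1 U=1 S=0
  [1] read 0x43 idx=14: raw=0x46007 flags P=1 W=1 U=1 S=0
  [2] read 0x46 idx=22: raw=0x47007 flags P=1 W=1 U=1 S=0
  [3] read 0x47 idx=22: raw=0x4B007 flags P=1 W=1 U=1 S=0
  ✓ 0x4BAB5  — 4 lookups

Entries read for #0: 4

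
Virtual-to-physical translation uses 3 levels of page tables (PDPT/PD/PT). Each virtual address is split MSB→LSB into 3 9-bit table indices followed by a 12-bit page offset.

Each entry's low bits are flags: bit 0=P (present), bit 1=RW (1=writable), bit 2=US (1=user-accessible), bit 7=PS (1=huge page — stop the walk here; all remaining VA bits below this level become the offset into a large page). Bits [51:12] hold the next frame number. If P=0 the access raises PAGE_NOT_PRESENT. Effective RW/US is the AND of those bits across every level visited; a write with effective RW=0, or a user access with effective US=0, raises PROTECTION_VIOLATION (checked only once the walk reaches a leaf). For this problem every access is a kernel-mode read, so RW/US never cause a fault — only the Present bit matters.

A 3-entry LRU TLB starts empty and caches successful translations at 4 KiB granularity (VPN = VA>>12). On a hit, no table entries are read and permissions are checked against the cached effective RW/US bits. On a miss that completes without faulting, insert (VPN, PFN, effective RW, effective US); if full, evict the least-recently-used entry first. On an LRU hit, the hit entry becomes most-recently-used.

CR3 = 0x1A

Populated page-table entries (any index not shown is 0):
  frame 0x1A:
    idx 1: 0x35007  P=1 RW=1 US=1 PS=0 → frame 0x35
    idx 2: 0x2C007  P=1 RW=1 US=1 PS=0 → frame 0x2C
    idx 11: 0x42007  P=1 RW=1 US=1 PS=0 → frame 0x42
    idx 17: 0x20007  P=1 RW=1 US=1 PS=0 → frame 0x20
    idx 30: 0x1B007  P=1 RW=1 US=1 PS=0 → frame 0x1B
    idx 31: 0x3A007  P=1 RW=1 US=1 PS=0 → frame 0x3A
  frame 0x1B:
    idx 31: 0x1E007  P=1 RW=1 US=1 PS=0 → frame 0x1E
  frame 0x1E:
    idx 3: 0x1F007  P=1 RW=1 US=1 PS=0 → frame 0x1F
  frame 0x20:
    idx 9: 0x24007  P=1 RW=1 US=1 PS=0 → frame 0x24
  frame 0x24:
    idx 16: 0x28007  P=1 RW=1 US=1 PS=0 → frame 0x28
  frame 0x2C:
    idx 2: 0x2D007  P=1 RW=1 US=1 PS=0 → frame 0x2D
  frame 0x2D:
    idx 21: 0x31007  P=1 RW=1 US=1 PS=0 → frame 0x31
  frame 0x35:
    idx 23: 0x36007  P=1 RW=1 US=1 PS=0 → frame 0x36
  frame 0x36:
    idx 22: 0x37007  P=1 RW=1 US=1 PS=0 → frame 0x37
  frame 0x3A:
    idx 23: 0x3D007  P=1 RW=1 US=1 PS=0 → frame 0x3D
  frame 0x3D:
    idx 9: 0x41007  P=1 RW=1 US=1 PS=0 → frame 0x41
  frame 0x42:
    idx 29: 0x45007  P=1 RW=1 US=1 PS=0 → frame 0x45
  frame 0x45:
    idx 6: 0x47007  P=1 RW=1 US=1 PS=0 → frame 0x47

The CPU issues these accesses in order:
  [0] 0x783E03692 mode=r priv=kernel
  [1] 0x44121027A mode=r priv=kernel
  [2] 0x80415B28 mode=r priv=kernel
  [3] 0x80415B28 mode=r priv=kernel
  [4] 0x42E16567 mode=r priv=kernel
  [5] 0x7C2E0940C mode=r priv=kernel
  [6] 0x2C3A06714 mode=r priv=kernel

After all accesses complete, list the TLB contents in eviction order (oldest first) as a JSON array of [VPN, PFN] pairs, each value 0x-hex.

Walk each access:
#0 VA=0x783E03692 (r,kernel):
  L0: frame=0x1A idx=30 entry=0x1B007 [P=1 RW=1 US=1 PS=0]
  L1: frame=0x1B idx=31 entry=0x1E007 [P=1 RW=1 US=1 PS=0]
  L2: frame=0x1E idx=3 entry=0x1F007 [P=1 RW=1 US=1 PS=0]
  ⇒ phys 0x1F692  [3 reads]
#1 VA=0x44121027A (r,kernel):
  L0: frame=0x1A idx=17 entry=0x20007 [P=1 RW=1 US=1 PS=0]
  L1: frame=0x20 idx=9 entry=0x24007 [P=1 RW=1 US=1 PS=0]
  L2: frame=0x24 idx=16 entry=0x28007 [P=1 RW=1 US=1 PS=0]
  ⇒ phys 0x2827A  [3 reads]
#2 VA=0x80415B28 (r,kernel):
  L0: frame=0x1A idx=2 entry=0x2C007 [P=1 RW=1 US=1 PS=0]
  L1: frame=0x2C idx=2 entry=0x2D007 [P=1 RW=1 US=1 PS=0]
  L2: frame=0x2D idx=21 entry=0x31007 [P=1 RW=1 US=1 PS=0]
  ⇒ phys 0x31B28  [3 reads]
#3 VA=0x80415B28 (r,kernel):
  TLB hit vpn=0x80415 → PA=0x31B28
#4 VA=0x42E16567 (r,kernel):
  L0: frame=0x1A idx=1 entry=0x35007 [P=1 RW=1 US=1 PS=0]
  L1: frame=0x35 idx=23 entry=0x36007 [P=1 RW=1 US=1 PS=0]
  L2: frame=0x36 idx=22 entry=0x37007 [P=1 RW=1 US=1 PS=0]
  ⇒ phys 0x37567  [3 reads]
#5 VA=0x7C2E0940C (r,kernel):
  L0: frame=0x1A idx=31 entry=0x3A007 [P=1 RW=1 US=1 PS=0]
  L1: frame=0x3A idx=23 entry=0x3D007 [P=1 RW=1 US=1 PS=0]
  L2: frame=0x3D idx=9 entry=0x41007 [P=1 RW=1 US=1 PS=0]
  ⇒ phys 0x4140C  [3 reads]
#6 VA=0x2C3A06714 (r,kernel):
  L0: frame=0x1A idx=11 entry=0x42007 [P=1 RW=1 US=1 PS=0]
  L1: frame=0x42 idx=29 entry=0x45007 [P=1 RW=1 US=1 PS=0]
  L2: frame=0x45 idx=6 entry=0x47007 [P=1 RW=1 US=1 PS=0]
  ⇒ phys 0x47714  [3 reads]

TLB: [["0x42E16", "0x37"], ["0x7C2E09", "0x41"], ["0x2C3A06", "0x47"]]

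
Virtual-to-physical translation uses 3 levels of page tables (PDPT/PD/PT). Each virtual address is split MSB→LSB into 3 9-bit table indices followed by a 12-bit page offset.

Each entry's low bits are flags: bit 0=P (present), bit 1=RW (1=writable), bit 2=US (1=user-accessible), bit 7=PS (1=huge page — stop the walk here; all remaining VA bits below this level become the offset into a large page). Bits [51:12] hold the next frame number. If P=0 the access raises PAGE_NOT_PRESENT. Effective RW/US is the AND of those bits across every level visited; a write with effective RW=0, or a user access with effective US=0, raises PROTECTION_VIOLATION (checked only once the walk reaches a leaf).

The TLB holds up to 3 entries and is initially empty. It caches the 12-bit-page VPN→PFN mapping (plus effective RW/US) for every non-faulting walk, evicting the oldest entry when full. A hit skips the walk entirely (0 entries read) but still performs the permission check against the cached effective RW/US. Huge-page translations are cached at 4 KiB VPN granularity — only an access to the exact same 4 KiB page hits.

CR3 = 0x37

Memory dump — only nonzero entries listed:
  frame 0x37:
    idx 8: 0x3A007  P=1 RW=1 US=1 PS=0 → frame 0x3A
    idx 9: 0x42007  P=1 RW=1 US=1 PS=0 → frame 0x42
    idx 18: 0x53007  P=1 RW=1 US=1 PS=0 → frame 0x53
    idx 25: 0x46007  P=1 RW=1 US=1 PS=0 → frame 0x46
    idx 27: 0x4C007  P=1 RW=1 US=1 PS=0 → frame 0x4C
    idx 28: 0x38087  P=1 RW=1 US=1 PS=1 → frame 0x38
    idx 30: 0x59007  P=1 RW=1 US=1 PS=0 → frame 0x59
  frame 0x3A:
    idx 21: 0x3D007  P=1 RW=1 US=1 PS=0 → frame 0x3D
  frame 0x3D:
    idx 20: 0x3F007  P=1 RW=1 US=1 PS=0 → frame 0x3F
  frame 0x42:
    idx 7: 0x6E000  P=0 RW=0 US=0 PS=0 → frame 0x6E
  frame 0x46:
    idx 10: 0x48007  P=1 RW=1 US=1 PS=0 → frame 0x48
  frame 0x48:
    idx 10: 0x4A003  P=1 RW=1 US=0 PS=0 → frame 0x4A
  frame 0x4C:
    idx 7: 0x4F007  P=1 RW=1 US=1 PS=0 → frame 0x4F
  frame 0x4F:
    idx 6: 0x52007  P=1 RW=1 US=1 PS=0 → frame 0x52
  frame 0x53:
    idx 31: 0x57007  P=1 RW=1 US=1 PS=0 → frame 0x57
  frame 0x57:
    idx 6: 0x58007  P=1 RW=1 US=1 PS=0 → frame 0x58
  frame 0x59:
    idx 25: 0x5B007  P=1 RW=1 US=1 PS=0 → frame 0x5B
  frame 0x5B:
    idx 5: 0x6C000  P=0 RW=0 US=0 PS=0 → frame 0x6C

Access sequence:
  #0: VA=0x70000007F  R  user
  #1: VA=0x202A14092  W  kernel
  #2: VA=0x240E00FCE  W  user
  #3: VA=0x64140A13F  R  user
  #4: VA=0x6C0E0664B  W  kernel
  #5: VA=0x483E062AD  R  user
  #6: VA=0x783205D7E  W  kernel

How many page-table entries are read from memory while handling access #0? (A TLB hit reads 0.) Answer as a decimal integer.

Walk each access:
#0 VA=0x70000007F (r,user):
  L0: frame=0x37 idx=28 entry=0x38087 [P=1 RW=1 US=1 PS=1]
  ⇒ phys 0x3807F (huge @L0)  [1 reads]
#1 VA=0x202A14092 (w,kernel):
  L0: frame=0x37 idx=8 entry=0x3A007 [P=1 RW=1 US=1 PS=0]
  L1: frame=0x3A idx=21 entry=0x3D007 [P=1 RW=1 US=1 PS=0]
  L2: frame=0x3D idx=20 entry=0x3F007 [P=1 RW=1 US=1 PS=0]
  ⇒ phys 0x3F092  [3 reads]
#2 VA=0x240E00FCE (w,user):
  L0: frame=0x37 idx=9 entry=0x42007 [P=1 RW=1 US=1 PS=0]
  L1: frame=0x42 idx=7 entry=0x6E000 [P=0 RW=0 US=0 PS=0]
  → PAGE_NOT_PRESENT  (2 entries read)
#3 VA=0x64140A13F (r,user):
  L0: frame=0x37 idx=25 entry=0x46007 [P=1 RW=1 US=1 PS=0]
  L1: frame=0x46 idx=10 entry=0x48007 [P=1 RW=1 US=1 PS=0]
  L2: frame=0x48 idx=10 entry=0x4A003 [P=1 RW=1 US=0 PS=0]
  → PROTECTION_VIOLATION  (3 entries read)
#4 VA=0x6C0E0664B (w,kernel):
  L0: frame=0x37 idx=27 entry=0x4C007 [P=1 RW=1 US=1 PS=0]
  L1: frame=0x4C idx=7 entry=0x4F007 [P=1 RW=1 US=1 PS=0]
  L2: frame=0x4F idx=6 entry=0x52007 [P=1 RW=1 US=1 PS=0]
  ⇒ phys 0x5264B  [3 reads]
#5 VA=0x483E062AD (r,user):
  L0: frame=0x37 idx=18 entry=0x53007 [P=1 RW=1 US=1 PS=0]
  L1: frame=0x53 idx=31 entry=0x57007 [P=1 RW=1 US=1 PS=0]
  L2: frame=0x57 idx=6 entry=0x58007 [P=1 RW=1 US=1 PS=0]
  ⇒ phys 0x582AD  [3 reads]
#6 VA=0x783205D7E (w,kernel):
  L0: frame=0x37 idx=30 entry=0x59007 [P=1 RW=1 US=1 PS=0]
  L1: frame=0x59 idx=25 entry=0x5B007 [P=1 RW=1 US=1 PS=0]
  L2: frame=0x5B idx=5 entry=0x6C000 [P=0 RW=0 US=0 PS=0]
  → PAGE_NOT_PRESENT  (3 entries read)

Entries read for #0: 1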